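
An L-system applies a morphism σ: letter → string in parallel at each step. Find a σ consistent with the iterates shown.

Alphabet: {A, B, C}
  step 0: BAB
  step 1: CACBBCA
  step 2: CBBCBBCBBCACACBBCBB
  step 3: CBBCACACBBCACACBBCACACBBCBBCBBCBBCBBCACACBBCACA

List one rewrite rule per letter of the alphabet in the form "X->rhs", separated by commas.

A->CBB, B->CA, C->CBB

  step 2 ⇒ step 3: CBBCBBCBBCACACBBCBB ⇒ CBB·CA·CA·CBB·CA·CA·CBB·CA·CA·CBB·CBB·CBB·CBB·CBB·CA·CA·CBB·CA·CA
    A ↦ CBB
    B ↦ CA
    C ↦ CBB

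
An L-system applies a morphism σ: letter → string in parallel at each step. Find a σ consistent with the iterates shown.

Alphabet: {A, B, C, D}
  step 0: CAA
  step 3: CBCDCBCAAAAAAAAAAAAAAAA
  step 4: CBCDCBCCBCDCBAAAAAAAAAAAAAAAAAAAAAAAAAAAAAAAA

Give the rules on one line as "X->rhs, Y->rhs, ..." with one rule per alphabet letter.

A->AA, B->CD, C->CB, D->C

  step 3 ⇒ step 4: CBCDCBCAAAAAAAAAAAAAAAA ⇒ CB·CD·CB·C·CB·CD·CB·AA·AA·AA·AA·AA·AA·AA·AA·AA·AA·AA·AA·AA·AA·AA·AA
    A ↦ AA
    B ↦ CD
    C ↦ CB
    D ↦ C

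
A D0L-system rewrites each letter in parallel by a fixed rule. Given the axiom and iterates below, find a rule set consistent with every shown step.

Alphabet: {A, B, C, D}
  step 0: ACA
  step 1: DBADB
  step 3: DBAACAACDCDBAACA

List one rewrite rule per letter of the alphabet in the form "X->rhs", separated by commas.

  step 0 ⇒ step 1: ACA ⇒ DB·A·DB
    A ↦ DB
    C ↦ A
    B ↦ DC  (constrained at step 1)
    D ↦ AC  (constrained at step 1)

A->DB, B->DC, C->A, D->AC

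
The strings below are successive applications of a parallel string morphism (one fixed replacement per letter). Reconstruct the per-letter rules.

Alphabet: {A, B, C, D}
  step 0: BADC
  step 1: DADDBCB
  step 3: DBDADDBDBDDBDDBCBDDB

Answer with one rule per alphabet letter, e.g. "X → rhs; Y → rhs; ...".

  step 0 ⇒ step 1: BADC ⇒ D·AD·DB·CB
    A ↦ AD
    B ↦ D
    C ↦ CB
    D ↦ DB

A->AD, B->D, C->CB, D->DB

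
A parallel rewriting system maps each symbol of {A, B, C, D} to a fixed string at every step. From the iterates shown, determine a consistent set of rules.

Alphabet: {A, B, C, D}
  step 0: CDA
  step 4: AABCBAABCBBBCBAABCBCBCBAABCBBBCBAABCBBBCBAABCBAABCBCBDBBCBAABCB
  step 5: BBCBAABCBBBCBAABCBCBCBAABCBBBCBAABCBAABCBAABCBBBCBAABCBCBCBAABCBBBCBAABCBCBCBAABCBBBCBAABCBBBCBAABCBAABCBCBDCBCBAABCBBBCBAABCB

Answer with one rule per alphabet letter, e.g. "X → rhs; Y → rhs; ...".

A->B, B->CB, C->AAB, D->CBD

  step 4 ⇒ step 5: AABCBAABCBBBCBAABCBCBCBAABCBBBCBAABCBBBCBAABCBAABCBCBDBBCBAABCB ⇒ B·B·CB·AAB·CB·B·B·CB·AAB·CB·CB·CB·AAB·CB·B·B·CB·AAB·CB·AAB·CB·AAB·CB·B·B·CB·AAB·CB·CB·CB·AAB·CB·B·B·CB·AAB·CB·CB·CB·AAB·CB·B·B·CB·AAB·CB·B·B·CB·AAB·CB·AAB·CB·CBD·CB·CB·AAB·CB·B·B·CB·AAB·CB
    A ↦ B
    B ↦ CB
    C ↦ AAB
    D ↦ CBD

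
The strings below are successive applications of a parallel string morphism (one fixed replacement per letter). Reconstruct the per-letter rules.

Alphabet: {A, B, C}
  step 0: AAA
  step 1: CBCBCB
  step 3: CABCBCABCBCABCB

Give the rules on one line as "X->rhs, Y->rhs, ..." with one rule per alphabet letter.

A->CB, B->CA, C->B

  step 0 ⇒ step 1: AAA ⇒ CB·CB·CB
    A ↦ CB
    B ↦ CA  (constrained at step 1)
    C ↦ B  (constrained at step 1)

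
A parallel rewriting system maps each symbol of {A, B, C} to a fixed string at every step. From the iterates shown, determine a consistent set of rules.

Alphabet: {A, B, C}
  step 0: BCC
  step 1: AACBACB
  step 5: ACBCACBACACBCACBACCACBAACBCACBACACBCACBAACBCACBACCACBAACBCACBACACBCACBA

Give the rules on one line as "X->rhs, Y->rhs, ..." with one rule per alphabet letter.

A->C, B->A, C->ACB

  step 0 ⇒ step 1: BCC ⇒ A·ACB·ACB
    B ↦ A
    C ↦ ACB
    A ↦ C  (constrained at step 1)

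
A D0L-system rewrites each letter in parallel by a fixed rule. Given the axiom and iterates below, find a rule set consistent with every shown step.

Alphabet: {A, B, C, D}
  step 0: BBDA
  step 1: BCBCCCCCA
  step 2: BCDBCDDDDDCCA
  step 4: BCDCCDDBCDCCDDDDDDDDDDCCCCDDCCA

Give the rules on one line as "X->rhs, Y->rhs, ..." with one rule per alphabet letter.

A->CCA, B->BC, C->D, D->CC

  step 1 ⇒ step 2: BCBCCCCCA ⇒ BC·D·BC·D·D·D·D·D·CCA
    A ↦ CCA
    B ↦ BC
    C ↦ D
  step 0 ⇒ step 1: BBDA ⇒ BC·BC·CC·CCA
    D ↦ CC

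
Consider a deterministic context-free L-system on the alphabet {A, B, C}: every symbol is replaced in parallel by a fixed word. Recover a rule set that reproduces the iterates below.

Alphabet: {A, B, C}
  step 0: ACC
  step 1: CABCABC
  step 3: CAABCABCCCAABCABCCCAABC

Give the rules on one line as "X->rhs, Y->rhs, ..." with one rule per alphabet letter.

A->C, B->A, C->ABC

  step 0 ⇒ step 1: ACC ⇒ C·ABC·ABC
    A ↦ C
    C ↦ ABC
    B ↦ A  (constrained at step 1)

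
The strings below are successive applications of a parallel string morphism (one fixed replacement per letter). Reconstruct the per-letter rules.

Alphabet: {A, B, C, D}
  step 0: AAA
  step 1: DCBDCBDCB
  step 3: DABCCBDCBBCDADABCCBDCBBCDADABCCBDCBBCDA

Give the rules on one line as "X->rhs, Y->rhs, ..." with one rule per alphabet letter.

  step 0 ⇒ step 1: AAA ⇒ DCB·DCB·DCB
    A ↦ DCB
    B ↦ BC  (constrained at step 1)
    C ↦ DA  (constrained at step 1)
    D ↦ CB  (constrained at step 1)

A->DCB, B->BC, C->DA, D->CB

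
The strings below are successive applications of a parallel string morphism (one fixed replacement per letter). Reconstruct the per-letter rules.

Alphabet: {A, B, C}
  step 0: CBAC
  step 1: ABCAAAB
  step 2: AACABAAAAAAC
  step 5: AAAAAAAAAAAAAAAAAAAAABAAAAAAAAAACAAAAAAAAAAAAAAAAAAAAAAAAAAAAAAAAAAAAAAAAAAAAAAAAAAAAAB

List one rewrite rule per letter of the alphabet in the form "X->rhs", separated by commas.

  step 1 ⇒ step 2: ABCAAAB ⇒ AA·C·AB·AA·AA·AA·C
    A ↦ AA
    B ↦ C
    C ↦ AB

A->AA, B->C, C->AB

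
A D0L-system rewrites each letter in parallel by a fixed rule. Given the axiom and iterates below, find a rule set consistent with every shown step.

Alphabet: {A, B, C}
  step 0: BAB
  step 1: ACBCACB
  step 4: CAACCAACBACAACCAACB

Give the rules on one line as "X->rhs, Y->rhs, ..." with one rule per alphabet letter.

A->C, B->ACB, C->A

  step 0 ⇒ step 1: BAB ⇒ ACB·C·ACB
    A ↦ C
    B ↦ ACB
    C ↦ A  (constrained at step 1)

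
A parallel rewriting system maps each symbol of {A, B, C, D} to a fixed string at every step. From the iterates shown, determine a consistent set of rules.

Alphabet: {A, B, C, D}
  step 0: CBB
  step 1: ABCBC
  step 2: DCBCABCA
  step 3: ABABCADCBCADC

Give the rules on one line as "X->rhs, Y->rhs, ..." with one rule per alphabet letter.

A->DC, B->BC, C->A, D->AB

  step 2 ⇒ step 3: DCBCABCA ⇒ AB·A·BC·A·DC·BC·A·DC
    A ↦ DC
    B ↦ BC
    C ↦ A
    D ↦ AB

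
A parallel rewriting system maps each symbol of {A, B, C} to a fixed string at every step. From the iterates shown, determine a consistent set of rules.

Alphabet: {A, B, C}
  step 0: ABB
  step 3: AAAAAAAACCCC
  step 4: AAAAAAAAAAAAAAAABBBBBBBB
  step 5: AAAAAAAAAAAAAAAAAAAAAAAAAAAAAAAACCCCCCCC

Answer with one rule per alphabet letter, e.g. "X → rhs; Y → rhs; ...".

A->AA, B->C, C->BB

  step 4 ⇒ step 5: AAAAAAAAAAAAAAAABBBBBBBB ⇒ AA·AA·AA·AA·AA·AA·AA·AA·AA·AA·AA·AA·AA·AA·AA·AA·C·C·C·C·C·C·C·C
    A ↦ AA
    B ↦ C
  step 3 ⇒ step 4: AAAAAAAACCCC ⇒ AA·AA·AA·AA·AA·AA·AA·AA·BB·BB·BB·BB
    C ↦ BB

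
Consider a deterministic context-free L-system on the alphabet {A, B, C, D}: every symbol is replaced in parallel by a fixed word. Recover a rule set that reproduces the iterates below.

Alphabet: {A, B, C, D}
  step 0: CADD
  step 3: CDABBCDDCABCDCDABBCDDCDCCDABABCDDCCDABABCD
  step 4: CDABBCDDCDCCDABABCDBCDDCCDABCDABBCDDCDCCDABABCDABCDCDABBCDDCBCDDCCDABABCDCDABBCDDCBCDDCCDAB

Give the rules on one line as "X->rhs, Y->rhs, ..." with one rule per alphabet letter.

A->BCD, B->DC, C->CD, D->AB

  step 3 ⇒ step 4: CDABBCDDCABCDCDABBCDDCDCCDABABCDDCCDABABCD ⇒ CD·AB·BCD·DC·DC·CD·AB·AB·CD·BCD·DC·CD·AB·CD·AB·BCD·DC·DC·CD·AB·AB·CD·AB·CD·CD·AB·BCD·DC·BCD·DC·CD·AB·AB·CD·CD·AB·BCD·DC·BCD·DC·CD·AB
    A ↦ BCD
    B ↦ DC
    C ↦ CD
    D ↦ AB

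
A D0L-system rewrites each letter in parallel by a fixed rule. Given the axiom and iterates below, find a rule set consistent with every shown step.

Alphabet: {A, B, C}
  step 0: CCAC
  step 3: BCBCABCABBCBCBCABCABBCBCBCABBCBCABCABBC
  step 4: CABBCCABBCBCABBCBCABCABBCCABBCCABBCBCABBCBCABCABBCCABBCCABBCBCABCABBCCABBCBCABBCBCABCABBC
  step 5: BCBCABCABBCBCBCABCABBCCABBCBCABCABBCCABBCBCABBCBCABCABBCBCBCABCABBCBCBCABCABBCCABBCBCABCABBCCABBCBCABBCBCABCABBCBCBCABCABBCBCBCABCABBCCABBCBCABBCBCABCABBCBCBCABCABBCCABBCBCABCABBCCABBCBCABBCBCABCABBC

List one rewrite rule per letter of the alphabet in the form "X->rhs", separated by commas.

  step 4 ⇒ step 5: CABBCCABBCBCABBCBCABCABBCCABBCCABBCBCABBCBCABCABBCCABBCCABBCBCABCABBCCABBCBCABBCBCABCABBC ⇒ BC·B·CAB·CAB·BC·BC·B·CAB·CAB·BC·CAB·BC·B·CAB·CAB·BC·CAB·BC·B·CAB·BC·B·CAB·CAB·BC·BC·B·CAB·CAB·BC·BC·B·CAB·CAB·BC·CAB·BC·B·CAB·CAB·BC·CAB·BC·B·CAB·BC·B·CAB·CAB·BC·BC·B·CAB·CAB·BC·BC·B·CAB·CAB·BC·CAB·BC·B·CAB·BC·B·CAB·CAB·BC·BC·B·CAB·CAB·BC·CAB·BC·B·CAB·CAB·BC·CAB·BC·B·CAB·BC·B·CAB·CAB·BC
    A ↦ B
    B ↦ CAB
    C ↦ BC

A->B, B->CAB, C->BC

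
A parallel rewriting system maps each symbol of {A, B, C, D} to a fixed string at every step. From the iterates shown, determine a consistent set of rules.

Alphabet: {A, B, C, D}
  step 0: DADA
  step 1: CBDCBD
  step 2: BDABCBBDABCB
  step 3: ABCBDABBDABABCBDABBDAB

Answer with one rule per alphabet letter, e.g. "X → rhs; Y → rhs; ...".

A->D, B->AB, C->BD, D->CB

  step 2 ⇒ step 3: BDABCBBDABCB ⇒ AB·CB·D·AB·BD·AB·AB·CB·D·AB·BD·AB
    A ↦ D
    B ↦ AB
    C ↦ BD
    D ↦ CB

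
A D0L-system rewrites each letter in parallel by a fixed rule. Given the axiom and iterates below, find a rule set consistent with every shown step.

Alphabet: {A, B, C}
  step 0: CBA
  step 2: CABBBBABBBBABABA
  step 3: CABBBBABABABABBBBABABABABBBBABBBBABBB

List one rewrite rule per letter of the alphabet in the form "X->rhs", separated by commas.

  step 2 ⇒ step 3: CABBBBABBBBABABA ⇒ CA·BBB·BA·BA·BA·BA·BBB·BA·BA·BA·BA·BBB·BA·BBB·BA·BBB
    A ↦ BBB
    B ↦ BA
    C ↦ CA

A->BBB, B->BA, C->CA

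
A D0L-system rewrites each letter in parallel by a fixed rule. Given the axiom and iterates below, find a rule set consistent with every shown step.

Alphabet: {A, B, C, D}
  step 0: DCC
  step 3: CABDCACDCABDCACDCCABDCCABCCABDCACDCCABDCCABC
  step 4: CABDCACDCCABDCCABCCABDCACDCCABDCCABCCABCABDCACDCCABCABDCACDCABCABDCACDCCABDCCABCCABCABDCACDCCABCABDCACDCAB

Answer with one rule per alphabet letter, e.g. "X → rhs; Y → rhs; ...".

A->DC, B->ACD, C->CAB, D->C

  step 3 ⇒ step 4: CABDCACDCABDCACDCCABDCCABCCABDCACDCCABDCCABC ⇒ CAB·DC·ACD·C·CAB·DC·CAB·C·CAB·DC·ACD·C·CAB·DC·CAB·C·CAB·CAB·DC·ACD·C·CAB·CAB·DC·ACD·CAB·CAB·DC·ACD·C·CAB·DC·CAB·C·CAB·CAB·DC·ACD·C·CAB·CAB·DC·ACD·CAB
    A ↦ DC
    B ↦ ACD
    C ↦ CAB
    D ↦ C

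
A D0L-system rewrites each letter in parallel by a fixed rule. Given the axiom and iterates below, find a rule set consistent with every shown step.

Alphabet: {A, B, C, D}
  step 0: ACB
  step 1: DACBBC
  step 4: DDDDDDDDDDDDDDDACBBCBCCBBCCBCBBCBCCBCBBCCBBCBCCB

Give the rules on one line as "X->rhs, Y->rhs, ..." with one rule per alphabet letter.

A->DA, B->BC, C->CB, D->DD

  step 0 ⇒ step 1: ACB ⇒ DA·CB·BC
    A ↦ DA
    B ↦ BC
    C ↦ CB
    D ↦ DD  (constrained at step 1)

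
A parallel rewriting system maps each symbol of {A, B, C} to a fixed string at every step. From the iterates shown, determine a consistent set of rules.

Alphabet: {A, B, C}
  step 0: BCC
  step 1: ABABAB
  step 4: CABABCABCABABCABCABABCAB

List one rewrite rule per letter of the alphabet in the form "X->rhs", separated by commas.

A->C, B->AB, C->AB

  step 0 ⇒ step 1: BCC ⇒ AB·AB·AB
    B ↦ AB
    C ↦ AB
    A ↦ C  (constrained at step 1)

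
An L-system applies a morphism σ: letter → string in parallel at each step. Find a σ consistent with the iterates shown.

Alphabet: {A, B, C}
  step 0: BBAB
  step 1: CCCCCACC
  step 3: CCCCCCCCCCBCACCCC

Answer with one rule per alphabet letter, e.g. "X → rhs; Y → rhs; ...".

A->CA, B->CC, C->B

  step 0 ⇒ step 1: BBAB ⇒ CC·CC·CA·CC
    A ↦ CA
    B ↦ CC
    C ↦ B  (constrained at step 1)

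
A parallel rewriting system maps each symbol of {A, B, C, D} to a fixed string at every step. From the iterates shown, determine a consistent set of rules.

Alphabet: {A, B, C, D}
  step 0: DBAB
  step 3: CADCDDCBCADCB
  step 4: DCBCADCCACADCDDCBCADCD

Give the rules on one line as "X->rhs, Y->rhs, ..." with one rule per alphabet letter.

A->B, B->D, C->DC, D->CA

  step 3 ⇒ step 4: CADCDDCBCADCB ⇒ DC·B·CA·DC·CA·CA·DC·D·DC·B·CA·DC·D
    A ↦ B
    B ↦ D
    C ↦ DC
    D ↦ CA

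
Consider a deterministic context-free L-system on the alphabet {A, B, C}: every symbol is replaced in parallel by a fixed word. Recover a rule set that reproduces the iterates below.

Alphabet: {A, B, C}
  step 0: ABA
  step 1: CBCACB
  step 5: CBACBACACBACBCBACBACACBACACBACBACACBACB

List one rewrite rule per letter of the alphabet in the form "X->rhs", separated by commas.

A->CB, B->CA, C->A

  step 0 ⇒ step 1: ABA ⇒ CB·CA·CB
    A ↦ CB
    B ↦ CA
    C ↦ A  (constrained at step 1)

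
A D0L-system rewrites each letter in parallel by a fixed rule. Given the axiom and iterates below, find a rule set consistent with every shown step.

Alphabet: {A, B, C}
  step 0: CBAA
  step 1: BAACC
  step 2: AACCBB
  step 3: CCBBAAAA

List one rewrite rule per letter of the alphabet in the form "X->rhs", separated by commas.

A->C, B->AA, C->B

  step 2 ⇒ step 3: AACCBB ⇒ C·C·B·B·AA·AA
    A ↦ C
    B ↦ AA
    C ↦ B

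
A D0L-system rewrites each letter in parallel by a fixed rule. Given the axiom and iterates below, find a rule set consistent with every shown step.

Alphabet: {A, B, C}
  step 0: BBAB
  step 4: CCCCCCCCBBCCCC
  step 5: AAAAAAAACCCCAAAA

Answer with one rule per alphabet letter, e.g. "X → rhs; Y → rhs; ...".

  step 4 ⇒ step 5: CCCCCCCCBBCCCC ⇒ A·A·A·A·A·A·A·A·CC·CC·A·A·A·A
    B ↦ CC
    C ↦ A
    A ↦ B  (constrained at step 0)

A->B, B->CC, C->A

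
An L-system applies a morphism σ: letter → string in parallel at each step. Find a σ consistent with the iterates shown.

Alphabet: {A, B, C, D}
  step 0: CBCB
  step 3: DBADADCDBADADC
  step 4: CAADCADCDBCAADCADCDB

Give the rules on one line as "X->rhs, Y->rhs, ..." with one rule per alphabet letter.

  step 3 ⇒ step 4: DBADADCDBADADC ⇒ C·A·AD·C·AD·C·DB·C·A·AD·C·AD·C·DB
    A ↦ AD
    B ↦ A
    C ↦ DB
    D ↦ C

A->AD, B->A, C->DB, D->C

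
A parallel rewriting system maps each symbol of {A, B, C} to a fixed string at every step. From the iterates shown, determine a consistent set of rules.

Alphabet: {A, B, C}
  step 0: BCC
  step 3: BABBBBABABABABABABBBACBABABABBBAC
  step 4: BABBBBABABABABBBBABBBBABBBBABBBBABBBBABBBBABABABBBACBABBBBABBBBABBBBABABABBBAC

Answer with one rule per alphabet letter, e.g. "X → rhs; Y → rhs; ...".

A->BBB, B->BA, C->AC

  step 3 ⇒ step 4: BABBBBABABABABABABBBACBABABABBBAC ⇒ BA·BBB·BA·BA·BA·BA·BBB·BA·BBB·BA·BBB·BA·BBB·BA·BBB·BA·BBB·BA·BA·BA·BBB·AC·BA·BBB·BA·BBB·BA·BBB·BA·BA·BA·BBB·AC
    A ↦ BBB
    B ↦ BA
    C ↦ AC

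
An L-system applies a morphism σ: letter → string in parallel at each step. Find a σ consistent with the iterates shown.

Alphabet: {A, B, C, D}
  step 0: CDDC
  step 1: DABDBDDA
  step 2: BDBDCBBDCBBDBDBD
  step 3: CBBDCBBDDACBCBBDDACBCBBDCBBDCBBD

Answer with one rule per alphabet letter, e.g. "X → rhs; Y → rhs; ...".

  step 2 ⇒ step 3: BDBDCBBDCBBDBDBD ⇒ CB·BD·CB·BD·DA·CB·CB·BD·DA·CB·CB·BD·CB·BD·CB·BD
    B ↦ CB
    C ↦ DA
    D ↦ BD
  step 1 ⇒ step 2: DABDBDDA ⇒ BD·BD·CB·BD·CB·BD·BD·BD
    A ↦ BD

A->BD, B->CB, C->DA, D->BD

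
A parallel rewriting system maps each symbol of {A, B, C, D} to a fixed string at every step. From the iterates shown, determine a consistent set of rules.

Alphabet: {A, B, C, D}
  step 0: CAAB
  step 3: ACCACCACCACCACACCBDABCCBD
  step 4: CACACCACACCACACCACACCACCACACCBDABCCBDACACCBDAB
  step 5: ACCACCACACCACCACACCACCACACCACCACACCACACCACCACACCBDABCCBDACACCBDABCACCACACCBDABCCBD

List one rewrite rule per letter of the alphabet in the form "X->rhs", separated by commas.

A->C, B->CBD, C->AC, D->AB

  step 4 ⇒ step 5: CACACCACACCACACCACACCACCACACCBDABCCBDACACCBDAB ⇒ AC·C·AC·C·AC·AC·C·AC·C·AC·AC·C·AC·C·AC·AC·C·AC·C·AC·AC·C·AC·AC·C·AC·C·AC·AC·CBD·AB·C·CBD·AC·AC·CBD·AB·C·AC·C·AC·AC·CBD·AB·C·CBD
    A ↦ C
    B ↦ CBD
    C ↦ AC
    D ↦ AB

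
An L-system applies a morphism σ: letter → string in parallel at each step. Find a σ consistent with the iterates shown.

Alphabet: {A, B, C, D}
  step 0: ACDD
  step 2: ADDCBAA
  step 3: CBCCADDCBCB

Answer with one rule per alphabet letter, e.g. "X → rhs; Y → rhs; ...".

  step 2 ⇒ step 3: ADDCBAA ⇒ CB·C·C·A·DD·CB·CB
    A ↦ CB
    B ↦ DD
    C ↦ A
    D ↦ C

A->CB, B->DD, C->A, D->C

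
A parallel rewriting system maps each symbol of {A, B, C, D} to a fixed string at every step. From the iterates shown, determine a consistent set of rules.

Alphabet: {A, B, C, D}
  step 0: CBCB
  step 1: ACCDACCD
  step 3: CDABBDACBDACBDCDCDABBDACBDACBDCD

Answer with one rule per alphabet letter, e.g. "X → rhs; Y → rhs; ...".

  step 0 ⇒ step 1: CBCB ⇒ AC·CD·AC·CD
    B ↦ CD
    C ↦ AC
    A ↦ BD  (constrained at step 1)
    D ↦ AB  (constrained at step 1)

A->BD, B->CD, C->AC, D->AB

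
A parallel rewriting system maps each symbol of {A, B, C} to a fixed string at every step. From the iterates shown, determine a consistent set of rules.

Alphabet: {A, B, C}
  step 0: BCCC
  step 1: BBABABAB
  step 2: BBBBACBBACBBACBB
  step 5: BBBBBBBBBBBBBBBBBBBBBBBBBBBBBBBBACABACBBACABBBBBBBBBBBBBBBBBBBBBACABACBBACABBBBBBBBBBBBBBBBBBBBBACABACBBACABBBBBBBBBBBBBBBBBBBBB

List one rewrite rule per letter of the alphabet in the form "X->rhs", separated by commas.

A->AC, B->BB, C->AB

  step 1 ⇒ step 2: BBABABAB ⇒ BB·BB·AC·BB·AC·BB·AC·BB
    A ↦ AC
    B ↦ BB
  step 0 ⇒ step 1: BCCC ⇒ BB·AB·AB·AB
    C ↦ AB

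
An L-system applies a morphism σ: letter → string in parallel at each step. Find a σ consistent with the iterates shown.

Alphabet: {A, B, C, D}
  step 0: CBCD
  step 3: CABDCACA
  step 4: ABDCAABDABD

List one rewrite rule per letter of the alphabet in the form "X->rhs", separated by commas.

  step 3 ⇒ step 4: CABDCACA ⇒ A·BD·C·A·A·BD·A·BD
    A ↦ BD
    B ↦ C
    C ↦ A
    D ↦ A

A->BD, B->C, C->A, D->A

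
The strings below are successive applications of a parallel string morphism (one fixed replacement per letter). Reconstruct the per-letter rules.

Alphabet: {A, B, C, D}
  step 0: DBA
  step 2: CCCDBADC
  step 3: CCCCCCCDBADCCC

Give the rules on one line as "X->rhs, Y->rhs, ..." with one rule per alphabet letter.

A->AD, B->DB, C->CC, D->C

  step 2 ⇒ step 3: CCCDBADC ⇒ CC·CC·CC·C·DB·AD·C·CC
    A ↦ AD
    B ↦ DB
    C ↦ CC
    D ↦ C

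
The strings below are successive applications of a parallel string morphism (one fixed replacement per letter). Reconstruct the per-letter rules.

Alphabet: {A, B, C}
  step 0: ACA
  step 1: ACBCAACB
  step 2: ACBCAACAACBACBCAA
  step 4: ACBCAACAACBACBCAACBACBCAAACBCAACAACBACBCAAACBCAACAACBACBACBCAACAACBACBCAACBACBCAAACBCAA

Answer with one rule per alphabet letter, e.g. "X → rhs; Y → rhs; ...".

A->ACB, B->A, C->CA

  step 1 ⇒ step 2: ACBCAACB ⇒ ACB·CA·A·CA·ACB·ACB·CA·A
    A ↦ ACB
    B ↦ A
    C ↦ CA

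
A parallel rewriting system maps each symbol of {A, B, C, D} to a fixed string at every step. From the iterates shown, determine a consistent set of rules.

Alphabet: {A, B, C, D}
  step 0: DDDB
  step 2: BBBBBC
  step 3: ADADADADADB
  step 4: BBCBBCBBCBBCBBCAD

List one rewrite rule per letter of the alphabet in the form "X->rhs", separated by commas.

A->BB, B->AD, C->B, D->C

  step 3 ⇒ step 4: ADADADADADB ⇒ BB·C·BB·C·BB·C·BB·C·BB·C·AD
    A ↦ BB
    B ↦ AD
    D ↦ C
  step 2 ⇒ step 3: BBBBBC ⇒ AD·AD·AD·AD·AD·B
    C ↦ B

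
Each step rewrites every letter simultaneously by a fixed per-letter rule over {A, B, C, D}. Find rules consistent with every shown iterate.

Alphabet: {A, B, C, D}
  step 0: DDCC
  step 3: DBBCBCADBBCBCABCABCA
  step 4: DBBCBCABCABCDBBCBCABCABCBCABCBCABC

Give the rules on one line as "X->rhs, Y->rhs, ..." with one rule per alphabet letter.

  step 3 ⇒ step 4: DBBCBCADBBCBCABCABCA ⇒ DB·BC·BC·A·BC·A·BC·DB·BC·BC·A·BC·A·BC·BC·A·BC·BC·A·BC
    A ↦ BC
    B ↦ BC
    C ↦ A
    D ↦ DB

A->BC, B->BC, C->A, D->DB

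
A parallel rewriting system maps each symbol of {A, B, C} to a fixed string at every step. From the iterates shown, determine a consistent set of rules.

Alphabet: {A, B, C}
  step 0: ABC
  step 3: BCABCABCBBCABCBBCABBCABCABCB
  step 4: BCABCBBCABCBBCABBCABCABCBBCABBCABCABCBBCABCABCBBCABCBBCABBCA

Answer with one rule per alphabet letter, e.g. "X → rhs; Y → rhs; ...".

A->CB, B->BCA, C->B

  step 3 ⇒ step 4: BCABCABCBBCABCBBCABBCABCABCB ⇒ BCA·B·CB·BCA·B·CB·BCA·B·BCA·BCA·B·CB·BCA·B·BCA·BCA·B·CB·BCA·BCA·B·CB·BCA·B·CB·BCA·B·BCA
    A ↦ CB
    B ↦ BCA
    C ↦ B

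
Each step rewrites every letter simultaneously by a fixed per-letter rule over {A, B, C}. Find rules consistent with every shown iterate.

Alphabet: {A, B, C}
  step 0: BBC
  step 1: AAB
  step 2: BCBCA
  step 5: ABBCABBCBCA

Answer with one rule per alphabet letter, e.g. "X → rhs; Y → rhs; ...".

  step 1 ⇒ step 2: AAB ⇒ BC·BC·A
    A ↦ BC
    B ↦ A
  step 0 ⇒ step 1: BBC ⇒ A·A·B
    C ↦ B

A->BC, B->A, C->B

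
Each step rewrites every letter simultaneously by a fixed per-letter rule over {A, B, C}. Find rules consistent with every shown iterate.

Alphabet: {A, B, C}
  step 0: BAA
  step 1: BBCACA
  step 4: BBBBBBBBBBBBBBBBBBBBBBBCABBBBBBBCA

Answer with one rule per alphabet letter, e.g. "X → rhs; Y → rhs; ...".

A->CA, B->BB, C->B

  step 0 ⇒ step 1: BAA ⇒ BB·CA·CA
    A ↦ CA
    B ↦ BB
    C ↦ B  (constrained at step 1)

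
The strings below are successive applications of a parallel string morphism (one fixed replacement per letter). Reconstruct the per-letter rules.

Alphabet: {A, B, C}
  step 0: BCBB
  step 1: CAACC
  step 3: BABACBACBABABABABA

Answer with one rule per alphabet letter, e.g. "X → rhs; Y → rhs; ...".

A->BA, B->C, C->AA

  step 0 ⇒ step 1: BCBB ⇒ C·AA·C·C
    B ↦ C
    C ↦ AA
    A ↦ BA  (constrained at step 1)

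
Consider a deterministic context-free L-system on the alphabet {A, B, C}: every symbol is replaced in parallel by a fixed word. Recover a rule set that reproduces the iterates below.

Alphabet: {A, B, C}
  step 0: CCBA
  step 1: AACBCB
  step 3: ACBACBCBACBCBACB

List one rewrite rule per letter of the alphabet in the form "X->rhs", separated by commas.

  step 0 ⇒ step 1: CCBA ⇒ A·A·CB·CB
    A ↦ CB
    B ↦ CB
    C ↦ A

A->CB, B->CB, C->A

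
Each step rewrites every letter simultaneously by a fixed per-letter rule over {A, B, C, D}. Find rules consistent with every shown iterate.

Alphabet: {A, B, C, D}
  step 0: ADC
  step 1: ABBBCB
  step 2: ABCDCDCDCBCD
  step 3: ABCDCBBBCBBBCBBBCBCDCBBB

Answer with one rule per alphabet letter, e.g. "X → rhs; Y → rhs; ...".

  step 2 ⇒ step 3: ABCDCDCDCBCD ⇒ AB·CD·CB·BB·CB·BB·CB·BB·CB·CD·CB·BB
    A ↦ AB
    B ↦ CD
    C ↦ CB
    D ↦ BB

A->AB, B->CD, C->CB, D->BB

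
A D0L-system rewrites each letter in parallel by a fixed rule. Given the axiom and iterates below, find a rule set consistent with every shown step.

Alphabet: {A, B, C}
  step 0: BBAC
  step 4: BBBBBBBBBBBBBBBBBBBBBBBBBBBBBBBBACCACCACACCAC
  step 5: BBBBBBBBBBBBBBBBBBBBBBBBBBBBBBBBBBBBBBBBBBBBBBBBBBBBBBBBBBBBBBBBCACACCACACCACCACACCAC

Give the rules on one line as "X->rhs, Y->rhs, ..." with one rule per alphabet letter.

A->C, B->BB, C->AC

  step 4 ⇒ step 5: BBBBBBBBBBBBBBBBBBBBBBBBBBBBBBBBACCACCACACCAC ⇒ BB·BB·BB·BB·BB·BB·BB·BB·BB·BB·BB·BB·BB·BB·BB·BB·BB·BB·BB·BB·BB·BB·BB·BB·BB·BB·BB·BB·BB·BB·BB·BB·C·AC·AC·C·AC·AC·C·AC·C·AC·AC·C·AC
    A ↦ C
    B ↦ BB
    C ↦ AC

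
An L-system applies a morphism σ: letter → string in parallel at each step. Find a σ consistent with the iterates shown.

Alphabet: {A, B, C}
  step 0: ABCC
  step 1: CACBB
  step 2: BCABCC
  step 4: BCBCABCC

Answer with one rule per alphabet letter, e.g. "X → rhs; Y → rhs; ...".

  step 1 ⇒ step 2: CACBB ⇒ B·CA·B·C·C
    A ↦ CA
    B ↦ C
    C ↦ B

A->CA, B->C, C->B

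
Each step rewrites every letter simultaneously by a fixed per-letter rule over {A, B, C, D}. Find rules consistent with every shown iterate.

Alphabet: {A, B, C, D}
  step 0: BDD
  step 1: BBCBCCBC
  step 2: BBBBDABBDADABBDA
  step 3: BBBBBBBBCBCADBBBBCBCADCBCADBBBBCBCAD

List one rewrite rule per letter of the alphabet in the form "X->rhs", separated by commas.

A->AD, B->BB, C->DA, D->CBC

  step 2 ⇒ step 3: BBBBDABBDADABBDA ⇒ BB·BB·BB·BB·CBC·AD·BB·BB·CBC·AD·CBC·AD·BB·BB·CBC·AD
    A ↦ AD
    B ↦ BB
    D ↦ CBC
  step 1 ⇒ step 2: BBCBCCBC ⇒ BB·BB·DA·BB·DA·DA·BB·DA
    C ↦ DA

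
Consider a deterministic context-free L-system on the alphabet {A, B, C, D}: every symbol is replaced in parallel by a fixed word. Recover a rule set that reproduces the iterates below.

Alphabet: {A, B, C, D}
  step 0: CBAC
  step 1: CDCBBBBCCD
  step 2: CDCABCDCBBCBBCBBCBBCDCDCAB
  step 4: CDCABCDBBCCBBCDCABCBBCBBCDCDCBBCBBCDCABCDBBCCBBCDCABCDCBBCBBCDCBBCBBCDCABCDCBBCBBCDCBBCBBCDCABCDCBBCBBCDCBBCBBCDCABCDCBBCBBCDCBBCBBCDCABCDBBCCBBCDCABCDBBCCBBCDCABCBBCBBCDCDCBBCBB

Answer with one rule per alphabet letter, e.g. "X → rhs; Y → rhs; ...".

A->BBC, B->CBB, C->CD, D->CAB

  step 1 ⇒ step 2: CDCBBBBCCD ⇒ CD·CAB·CD·CBB·CBB·CBB·CBB·CD·CD·CAB
    B ↦ CBB
    C ↦ CD
    D ↦ CAB
  step 0 ⇒ step 1: CBAC ⇒ CD·CBB·BBC·CD
    A ↦ BBC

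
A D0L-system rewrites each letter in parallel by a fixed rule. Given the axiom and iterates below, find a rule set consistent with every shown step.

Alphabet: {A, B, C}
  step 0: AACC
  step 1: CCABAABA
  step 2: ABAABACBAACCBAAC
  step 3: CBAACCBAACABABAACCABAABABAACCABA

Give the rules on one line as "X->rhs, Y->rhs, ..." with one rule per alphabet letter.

A->C, B->BAA, C->ABA

  step 2 ⇒ step 3: ABAABACBAACCBAAC ⇒ C·BAA·C·C·BAA·C·ABA·BAA·C·C·ABA·ABA·BAA·C·C·ABA
    A ↦ C
    B ↦ BAA
    C ↦ ABA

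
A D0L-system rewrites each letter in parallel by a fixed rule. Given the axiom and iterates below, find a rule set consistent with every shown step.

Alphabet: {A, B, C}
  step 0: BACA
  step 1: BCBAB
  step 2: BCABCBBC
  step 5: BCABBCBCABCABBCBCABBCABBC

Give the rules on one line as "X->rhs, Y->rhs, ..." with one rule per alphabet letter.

A->B, B->BC, C->A

  step 1 ⇒ step 2: BCBAB ⇒ BC·A·BC·B·BC
    A ↦ B
    B ↦ BC
    C ↦ A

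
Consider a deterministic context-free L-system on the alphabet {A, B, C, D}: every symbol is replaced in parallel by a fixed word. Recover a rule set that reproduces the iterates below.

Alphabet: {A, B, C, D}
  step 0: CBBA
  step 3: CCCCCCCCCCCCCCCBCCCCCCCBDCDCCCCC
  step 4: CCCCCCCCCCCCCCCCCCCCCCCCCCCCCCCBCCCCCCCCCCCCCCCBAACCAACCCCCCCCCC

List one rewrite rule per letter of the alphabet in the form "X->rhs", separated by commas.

  step 3 ⇒ step 4: CCCCCCCCCCCCCCCBCCCCCCCBDCDCCCCC ⇒ CC·CC·CC·CC·CC·CC·CC·CC·CC·CC·CC·CC·CC·CC·CC·CB·CC·CC·CC·CC·CC·CC·CC·CB·AA·CC·AA·CC·CC·CC·CC·CC
    B ↦ CB
    C ↦ CC
    D ↦ AA
    A ↦ DC  (constrained at step 0)

A->DC, B->CB, C->CC, D->AA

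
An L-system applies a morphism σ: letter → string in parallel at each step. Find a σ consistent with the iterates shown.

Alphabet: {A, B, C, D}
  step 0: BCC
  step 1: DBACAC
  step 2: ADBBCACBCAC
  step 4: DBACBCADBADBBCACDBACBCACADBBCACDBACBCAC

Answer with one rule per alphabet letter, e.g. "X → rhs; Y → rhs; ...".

  step 1 ⇒ step 2: DBACAC ⇒ A·DB·BC·AC·BC·AC
    A ↦ BC
    B ↦ DB
    C ↦ AC
    D ↦ A

A->BC, B->DB, C->AC, D->A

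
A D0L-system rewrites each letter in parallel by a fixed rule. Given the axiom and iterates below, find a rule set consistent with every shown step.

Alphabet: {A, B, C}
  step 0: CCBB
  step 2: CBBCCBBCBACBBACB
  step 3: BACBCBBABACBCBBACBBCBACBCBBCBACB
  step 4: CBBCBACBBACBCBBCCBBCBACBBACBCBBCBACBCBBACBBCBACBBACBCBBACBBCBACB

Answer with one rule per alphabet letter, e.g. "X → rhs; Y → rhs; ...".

  step 3 ⇒ step 4: BACBCBBABACBCBBACBBCBACBCBBCBACB ⇒ CB·BC·BA·CB·BA·CB·CB·BC·CB·BC·BA·CB·BA·CB·CB·BC·BA·CB·CB·BA·CB·BC·BA·CB·BA·CB·CB·BA·CB·BC·BA·CB
    A ↦ BC
    B ↦ CB
    C ↦ BA

A->BC, B->CB, C->BA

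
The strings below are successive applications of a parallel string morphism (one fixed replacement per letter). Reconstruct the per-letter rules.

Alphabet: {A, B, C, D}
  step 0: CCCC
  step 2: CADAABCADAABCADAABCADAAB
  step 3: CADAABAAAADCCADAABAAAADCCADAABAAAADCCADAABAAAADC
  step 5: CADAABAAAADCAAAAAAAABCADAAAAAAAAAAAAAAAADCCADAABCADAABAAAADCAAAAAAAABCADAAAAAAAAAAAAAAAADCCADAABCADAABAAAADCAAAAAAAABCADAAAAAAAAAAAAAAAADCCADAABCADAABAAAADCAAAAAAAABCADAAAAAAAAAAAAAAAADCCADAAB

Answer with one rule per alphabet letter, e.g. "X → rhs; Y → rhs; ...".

  step 2 ⇒ step 3: CADAABCADAABCADAABCADAAB ⇒ CAD·AA·B·AA·AA·DC·CAD·AA·B·AA·AA·DC·CAD·AA·B·AA·AA·DC·CAD·AA·B·AA·AA·DC
    A ↦ AA
    B ↦ DC
    C ↦ CAD
    D ↦ B

A->AA, B->DC, C->CAD, D->B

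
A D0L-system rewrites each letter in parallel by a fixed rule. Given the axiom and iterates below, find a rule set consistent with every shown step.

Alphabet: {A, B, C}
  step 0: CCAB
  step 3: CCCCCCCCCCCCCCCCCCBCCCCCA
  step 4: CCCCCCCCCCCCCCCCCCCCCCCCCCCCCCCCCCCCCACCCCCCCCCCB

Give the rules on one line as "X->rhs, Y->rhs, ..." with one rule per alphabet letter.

  step 3 ⇒ step 4: CCCCCCCCCCCCCCCCCCBCCCCCA ⇒ CC·CC·CC·CC·CC·CC·CC·CC·CC·CC·CC·CC·CC·CC·CC·CC·CC·CC·CA·CC·CC·CC·CC·CC·B
    A ↦ B
    B ↦ CA
    C ↦ CC

A->B, B->CA, C->CC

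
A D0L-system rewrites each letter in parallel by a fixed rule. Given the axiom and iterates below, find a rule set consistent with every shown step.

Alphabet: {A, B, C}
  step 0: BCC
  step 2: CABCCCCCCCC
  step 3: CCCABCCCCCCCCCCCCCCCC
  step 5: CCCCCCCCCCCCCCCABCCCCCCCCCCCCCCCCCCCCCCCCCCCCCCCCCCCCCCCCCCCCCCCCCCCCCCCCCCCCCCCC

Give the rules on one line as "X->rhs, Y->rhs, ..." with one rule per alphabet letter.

A->C, B->AB, C->CC

  step 2 ⇒ step 3: CABCCCCCCCC ⇒ CC·C·AB·CC·CC·CC·CC·CC·CC·CC·CC
    A ↦ C
    B ↦ AB
    C ↦ CC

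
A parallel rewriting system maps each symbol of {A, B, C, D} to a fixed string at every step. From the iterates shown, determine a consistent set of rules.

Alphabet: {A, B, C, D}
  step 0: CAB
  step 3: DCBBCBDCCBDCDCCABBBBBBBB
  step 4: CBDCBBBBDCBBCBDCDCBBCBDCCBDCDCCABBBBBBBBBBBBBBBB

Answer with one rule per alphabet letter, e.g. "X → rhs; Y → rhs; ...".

A->CA, B->BB, C->DC, D->CB

  step 3 ⇒ step 4: DCBBCBDCCBDCDCCABBBBBBBB ⇒ CB·DC·BB·BB·DC·BB·CB·DC·DC·BB·CB·DC·CB·DC·DC·CA·BB·BB·BB·BB·BB·BB·BB·BB
    A ↦ CA
    B ↦ BB
    C ↦ DC
    D ↦ CB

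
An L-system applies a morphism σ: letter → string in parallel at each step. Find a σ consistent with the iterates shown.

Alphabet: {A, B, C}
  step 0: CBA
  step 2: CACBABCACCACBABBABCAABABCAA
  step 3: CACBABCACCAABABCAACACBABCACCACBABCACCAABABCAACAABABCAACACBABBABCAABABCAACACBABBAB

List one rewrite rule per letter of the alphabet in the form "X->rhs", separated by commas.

  step 2 ⇒ step 3: CACBABCACCACBABBABCAABABCAA ⇒ CAC·BAB·CAC·CAA·BAB·CAA·CAC·BAB·CAC·CAC·BAB·CAC·CAA·BAB·CAA·CAA·BAB·CAA·CAC·BAB·BAB·CAA·BAB·CAA·CAC·BAB·BAB
    A ↦ BAB
    B ↦ CAA
    C ↦ CAC

A->BAB, B->CAA, C->CAC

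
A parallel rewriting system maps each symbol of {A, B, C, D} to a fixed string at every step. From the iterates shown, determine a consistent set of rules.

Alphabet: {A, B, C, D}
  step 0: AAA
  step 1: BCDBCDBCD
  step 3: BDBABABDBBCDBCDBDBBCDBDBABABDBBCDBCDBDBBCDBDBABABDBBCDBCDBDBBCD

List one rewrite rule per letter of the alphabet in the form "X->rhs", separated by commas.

A->BCD, B->BDB, C->A, D->ABA

  step 0 ⇒ step 1: AAA ⇒ BCD·BCD·BCD
    A ↦ BCD
    B ↦ BDB  (constrained at step 1)
    C ↦ A  (constrained at step 1)
    D ↦ ABA  (constrained at step 1)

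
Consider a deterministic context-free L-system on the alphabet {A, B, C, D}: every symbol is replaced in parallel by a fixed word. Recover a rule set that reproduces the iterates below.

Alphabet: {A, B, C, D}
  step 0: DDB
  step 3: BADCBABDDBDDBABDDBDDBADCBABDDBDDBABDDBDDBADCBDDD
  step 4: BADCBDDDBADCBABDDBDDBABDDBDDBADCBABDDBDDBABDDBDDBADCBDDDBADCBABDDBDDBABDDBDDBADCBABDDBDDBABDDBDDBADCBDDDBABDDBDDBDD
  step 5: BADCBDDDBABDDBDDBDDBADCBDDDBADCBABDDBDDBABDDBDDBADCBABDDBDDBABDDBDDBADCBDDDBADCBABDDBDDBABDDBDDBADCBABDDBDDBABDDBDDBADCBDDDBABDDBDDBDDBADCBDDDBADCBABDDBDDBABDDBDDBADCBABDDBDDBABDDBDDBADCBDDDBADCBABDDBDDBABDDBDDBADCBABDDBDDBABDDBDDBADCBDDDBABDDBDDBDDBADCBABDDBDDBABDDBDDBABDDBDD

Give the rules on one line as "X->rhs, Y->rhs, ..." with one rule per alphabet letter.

  step 4 ⇒ step 5: BADCBDDDBADCBABDDBDDBABDDBDDBADCBABDDBDDBABDDBDDBADCBDDDBADCBABDDBDDBABDDBDDBADCBABDDBDDBABDDBDDBADCBDDDBABDDBDDBDD ⇒ BA·DC·BDD·D·BA·BDD·BDD·BDD·BA·DC·BDD·D·BA·DC·BA·BDD·BDD·BA·BDD·BDD·BA·DC·BA·BDD·BDD·BA·BDD·BDD·BA·DC·BDD·D·BA·DC·BA·BDD·BDD·BA·BDD·BDD·BA·DC·BA·BDD·BDD·BA·BDD·BDD·BA·DC·BDD·D·BA·BDD·BDD·BDD·BA·DC·BDD·D·BA·DC·BA·BDD·BDD·BA·BDD·BDD·BA·DC·BA·BDD·BDD·BA·BDD·BDD·BA·DC·BDD·D·BA·DC·BA·BDD·BDD·BA·BDD·BDD·BA·DC·BA·BDD·BDD·BA·BDD·BDD·BA·DC·BDD·D·BA·BDD·BDD·BDD·BA·DC·BA·BDD·BDD·BA·BDD·BDD·BA·BDD·BDD
    A ↦ DC
    B ↦ BA
    C ↦ D
    D ↦ BDD

A->DC, B->BA, C->D, D->BDD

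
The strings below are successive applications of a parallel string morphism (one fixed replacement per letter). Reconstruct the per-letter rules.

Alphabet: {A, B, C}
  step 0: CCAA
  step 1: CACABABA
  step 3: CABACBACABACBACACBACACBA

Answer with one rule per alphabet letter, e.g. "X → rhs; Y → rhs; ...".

  step 0 ⇒ step 1: CCAA ⇒ CA·CA·BA·BA
    A ↦ BA
    C ↦ CA
    B ↦ C  (constrained at step 1)

A->BA, B->C, C->CA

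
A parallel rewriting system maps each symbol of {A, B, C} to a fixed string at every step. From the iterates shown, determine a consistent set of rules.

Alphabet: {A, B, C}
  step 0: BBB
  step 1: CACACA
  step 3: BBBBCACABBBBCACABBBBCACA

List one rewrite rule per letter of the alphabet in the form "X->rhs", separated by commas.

A->BB, B->CA, C->AA

  step 0 ⇒ step 1: BBB ⇒ CA·CA·CA
    B ↦ CA
    A ↦ BB  (constrained at step 1)
    C ↦ AA  (constrained at step 1)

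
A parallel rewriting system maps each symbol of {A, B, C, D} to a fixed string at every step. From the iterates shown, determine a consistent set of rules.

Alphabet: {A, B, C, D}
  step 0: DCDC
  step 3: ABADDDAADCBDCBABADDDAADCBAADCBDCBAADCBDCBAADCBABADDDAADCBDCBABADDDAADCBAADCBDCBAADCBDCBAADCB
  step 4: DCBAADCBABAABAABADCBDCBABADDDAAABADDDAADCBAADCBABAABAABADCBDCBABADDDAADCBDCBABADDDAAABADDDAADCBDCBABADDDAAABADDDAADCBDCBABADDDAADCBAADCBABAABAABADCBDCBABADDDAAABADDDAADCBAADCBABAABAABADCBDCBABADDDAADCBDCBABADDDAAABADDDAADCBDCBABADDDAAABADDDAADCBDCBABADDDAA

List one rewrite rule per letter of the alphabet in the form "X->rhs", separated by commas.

A->DCB, B->AA, C->DDD, D->ABA

  step 3 ⇒ step 4: ABADDDAADCBDCBABADDDAADCBAADCBDCBAADCBDCBAADCBABADDDAADCBDCBABADDDAADCBAADCBDCBAADCBDCBAADCB ⇒ DCB·AA·DCB·ABA·ABA·ABA·DCB·DCB·ABA·DDD·AA·ABA·DDD·AA·DCB·AA·DCB·ABA·ABA·ABA·DCB·DCB·ABA·DDD·AA·DCB·DCB·ABA·DDD·AA·ABA·DDD·AA·DCB·DCB·ABA·DDD·AA·ABA·DDD·AA·DCB·DCB·ABA·DDD·AA·DCB·AA·DCB·ABA·ABA·ABA·DCB·DCB·ABA·DDD·AA·ABA·DDD·AA·DCB·AA·DCB·ABA·ABA·ABA·DCB·DCB·ABA·DDD·AA·DCB·DCB·ABA·DDD·AA·ABA·DDD·AA·DCB·DCB·ABA·DDD·AA·ABA·DDD·AA·DCB·DCB·ABA·DDD·AA
    A ↦ DCB
    B ↦ AA
    C ↦ DDD
    D ↦ ABA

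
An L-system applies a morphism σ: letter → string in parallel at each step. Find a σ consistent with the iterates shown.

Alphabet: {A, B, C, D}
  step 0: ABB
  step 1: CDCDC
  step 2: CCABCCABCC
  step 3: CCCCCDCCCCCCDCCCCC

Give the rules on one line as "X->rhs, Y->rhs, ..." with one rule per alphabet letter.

  step 2 ⇒ step 3: CCABCCABCC ⇒ CC·CC·C·DC·CC·CC·C·DC·CC·CC
    A ↦ C
    B ↦ DC
    C ↦ CC
  step 1 ⇒ step 2: CDCDC ⇒ CC·AB·CC·AB·CC
    D ↦ AB

A->C, B->DC, C->CC, D->AB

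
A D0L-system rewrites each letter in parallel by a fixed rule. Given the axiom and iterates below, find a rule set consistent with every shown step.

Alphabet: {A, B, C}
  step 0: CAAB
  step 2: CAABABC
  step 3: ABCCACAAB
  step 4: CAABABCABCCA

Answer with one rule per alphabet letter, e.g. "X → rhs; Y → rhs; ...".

  step 3 ⇒ step 4: ABCCACAAB ⇒ C·A·AB·AB·C·AB·C·C·A
    A ↦ C
    B ↦ A
    C ↦ AB

A->C, B->A, C->AB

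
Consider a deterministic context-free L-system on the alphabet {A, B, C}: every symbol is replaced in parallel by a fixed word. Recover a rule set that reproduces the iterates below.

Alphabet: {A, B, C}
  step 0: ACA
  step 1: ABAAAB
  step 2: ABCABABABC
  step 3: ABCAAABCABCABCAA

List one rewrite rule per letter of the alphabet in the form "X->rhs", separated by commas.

  step 2 ⇒ step 3: ABCABABABC ⇒ AB·C·AA·AB·C·AB·C·AB·C·AA
    A ↦ AB
    B ↦ C
    C ↦ AA

A->AB, B->C, C->AA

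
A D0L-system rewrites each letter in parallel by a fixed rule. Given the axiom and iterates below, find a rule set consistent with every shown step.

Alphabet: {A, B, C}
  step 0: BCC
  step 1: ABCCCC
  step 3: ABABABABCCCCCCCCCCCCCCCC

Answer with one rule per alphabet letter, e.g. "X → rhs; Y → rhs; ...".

  step 0 ⇒ step 1: BCC ⇒ AB·CC·CC
    B ↦ AB
    C ↦ CC
    A ↦ AB  (constrained at step 1)

A->AB, B->AB, C->CC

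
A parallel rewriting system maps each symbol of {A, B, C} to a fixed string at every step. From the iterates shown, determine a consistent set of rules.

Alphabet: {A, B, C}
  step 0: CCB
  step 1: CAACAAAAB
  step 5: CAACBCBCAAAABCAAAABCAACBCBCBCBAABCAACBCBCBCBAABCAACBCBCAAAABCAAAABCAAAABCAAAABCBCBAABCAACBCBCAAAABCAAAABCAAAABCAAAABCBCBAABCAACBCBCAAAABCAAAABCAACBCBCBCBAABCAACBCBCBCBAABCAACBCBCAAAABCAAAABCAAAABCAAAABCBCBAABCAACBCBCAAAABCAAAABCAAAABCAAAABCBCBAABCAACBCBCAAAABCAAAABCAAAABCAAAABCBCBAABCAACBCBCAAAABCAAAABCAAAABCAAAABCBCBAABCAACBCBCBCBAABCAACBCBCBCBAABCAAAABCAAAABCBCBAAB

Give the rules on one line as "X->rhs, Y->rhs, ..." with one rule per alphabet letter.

A->CB, B->AAB, C->CAA

  step 0 ⇒ step 1: CCB ⇒ CAA·CAA·AAB
    B ↦ AAB
    C ↦ CAA
    A ↦ CB  (constrained at step 1)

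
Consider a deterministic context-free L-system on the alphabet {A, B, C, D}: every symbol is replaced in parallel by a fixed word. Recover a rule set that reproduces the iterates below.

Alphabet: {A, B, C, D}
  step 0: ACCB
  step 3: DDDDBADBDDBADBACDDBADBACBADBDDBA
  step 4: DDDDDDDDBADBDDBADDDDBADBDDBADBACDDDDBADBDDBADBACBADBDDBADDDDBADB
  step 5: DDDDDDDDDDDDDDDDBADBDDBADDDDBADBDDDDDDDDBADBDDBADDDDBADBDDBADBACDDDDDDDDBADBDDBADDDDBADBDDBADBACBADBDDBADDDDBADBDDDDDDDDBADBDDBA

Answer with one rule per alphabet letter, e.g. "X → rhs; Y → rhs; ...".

  step 4 ⇒ step 5: DDDDDDDDBADBDDBADDDDBADBDDBADBACDDDDBADBDDBADBACBADBDDBADDDDBADB ⇒ DD·DD·DD·DD·DD·DD·DD·DD·BA·DB·DD·BA·DD·DD·BA·DB·DD·DD·DD·DD·BA·DB·DD·BA·DD·DD·BA·DB·DD·BA·DB·AC·DD·DD·DD·DD·BA·DB·DD·BA·DD·DD·BA·DB·DD·BA·DB·AC·BA·DB·DD·BA·DD·DD·BA·DB·DD·DD·DD·DD·BA·DB·DD·BA
    A ↦ DB
    B ↦ BA
    C ↦ AC
    D ↦ DD

A->DB, B->BA, C->AC, D->DD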